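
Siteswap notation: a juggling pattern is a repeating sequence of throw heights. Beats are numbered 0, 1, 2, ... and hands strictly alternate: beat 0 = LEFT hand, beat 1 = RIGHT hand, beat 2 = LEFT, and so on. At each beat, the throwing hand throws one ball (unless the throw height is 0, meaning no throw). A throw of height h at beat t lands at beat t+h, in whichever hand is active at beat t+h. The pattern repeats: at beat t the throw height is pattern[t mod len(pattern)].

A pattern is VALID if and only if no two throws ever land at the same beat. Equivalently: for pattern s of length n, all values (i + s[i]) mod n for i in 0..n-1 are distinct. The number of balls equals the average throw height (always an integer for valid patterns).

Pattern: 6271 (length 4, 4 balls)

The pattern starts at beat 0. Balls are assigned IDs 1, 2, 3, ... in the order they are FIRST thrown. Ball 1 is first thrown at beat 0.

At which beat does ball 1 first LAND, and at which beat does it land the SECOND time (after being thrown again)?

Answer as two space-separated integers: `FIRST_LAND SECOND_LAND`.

Answer: 6 13

Derivation:
Beat 0 (L): throw ball1 h=6 -> lands@6:L; in-air after throw: [b1@6:L]
Beat 1 (R): throw ball2 h=2 -> lands@3:R; in-air after throw: [b2@3:R b1@6:L]
Beat 2 (L): throw ball3 h=7 -> lands@9:R; in-air after throw: [b2@3:R b1@6:L b3@9:R]
Beat 3 (R): throw ball2 h=1 -> lands@4:L; in-air after throw: [b2@4:L b1@6:L b3@9:R]
Beat 4 (L): throw ball2 h=6 -> lands@10:L; in-air after throw: [b1@6:L b3@9:R b2@10:L]
Beat 5 (R): throw ball4 h=2 -> lands@7:R; in-air after throw: [b1@6:L b4@7:R b3@9:R b2@10:L]
Beat 6 (L): throw ball1 h=7 -> lands@13:R; in-air after throw: [b4@7:R b3@9:R b2@10:L b1@13:R]
Beat 7 (R): throw ball4 h=1 -> lands@8:L; in-air after throw: [b4@8:L b3@9:R b2@10:L b1@13:R]
Beat 8 (L): throw ball4 h=6 -> lands@14:L; in-air after throw: [b3@9:R b2@10:L b1@13:R b4@14:L]
Beat 9 (R): throw ball3 h=2 -> lands@11:R; in-air after throw: [b2@10:L b3@11:R b1@13:R b4@14:L]
Beat 10 (L): throw ball2 h=7 -> lands@17:R; in-air after throw: [b3@11:R b1@13:R b4@14:L b2@17:R]
Beat 11 (R): throw ball3 h=1 -> lands@12:L; in-air after throw: [b3@12:L b1@13:R b4@14:L b2@17:R]
Beat 12 (L): throw ball3 h=6 -> lands@18:L; in-air after throw: [b1@13:R b4@14:L b2@17:R b3@18:L]
Beat 13 (R): throw ball1 h=2 -> lands@15:R; in-air after throw: [b4@14:L b1@15:R b2@17:R b3@18:L]
Ball 1: thrown@0 h=6 -> first land @6; rethrown@6 h=7 -> second land @13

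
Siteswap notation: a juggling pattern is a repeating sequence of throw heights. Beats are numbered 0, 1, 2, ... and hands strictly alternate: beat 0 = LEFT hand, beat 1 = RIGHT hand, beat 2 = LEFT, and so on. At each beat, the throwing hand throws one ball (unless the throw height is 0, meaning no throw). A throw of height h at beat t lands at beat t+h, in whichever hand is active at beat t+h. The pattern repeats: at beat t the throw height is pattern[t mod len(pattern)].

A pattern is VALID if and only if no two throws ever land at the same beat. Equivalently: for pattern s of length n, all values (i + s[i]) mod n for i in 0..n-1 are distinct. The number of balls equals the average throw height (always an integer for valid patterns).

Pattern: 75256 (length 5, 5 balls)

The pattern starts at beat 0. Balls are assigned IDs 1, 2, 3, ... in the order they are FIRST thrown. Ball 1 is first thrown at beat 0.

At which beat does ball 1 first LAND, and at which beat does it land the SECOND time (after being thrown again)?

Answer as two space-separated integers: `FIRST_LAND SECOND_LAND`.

Beat 0 (L): throw ball1 h=7 -> lands@7:R; in-air after throw: [b1@7:R]
Beat 1 (R): throw ball2 h=5 -> lands@6:L; in-air after throw: [b2@6:L b1@7:R]
Beat 2 (L): throw ball3 h=2 -> lands@4:L; in-air after throw: [b3@4:L b2@6:L b1@7:R]
Beat 3 (R): throw ball4 h=5 -> lands@8:L; in-air after throw: [b3@4:L b2@6:L b1@7:R b4@8:L]
Beat 4 (L): throw ball3 h=6 -> lands@10:L; in-air after throw: [b2@6:L b1@7:R b4@8:L b3@10:L]
Beat 5 (R): throw ball5 h=7 -> lands@12:L; in-air after throw: [b2@6:L b1@7:R b4@8:L b3@10:L b5@12:L]
Beat 6 (L): throw ball2 h=5 -> lands@11:R; in-air after throw: [b1@7:R b4@8:L b3@10:L b2@11:R b5@12:L]
Beat 7 (R): throw ball1 h=2 -> lands@9:R; in-air after throw: [b4@8:L b1@9:R b3@10:L b2@11:R b5@12:L]
Beat 8 (L): throw ball4 h=5 -> lands@13:R; in-air after throw: [b1@9:R b3@10:L b2@11:R b5@12:L b4@13:R]
Beat 9 (R): throw ball1 h=6 -> lands@15:R; in-air after throw: [b3@10:L b2@11:R b5@12:L b4@13:R b1@15:R]
Ball 1: thrown@0 h=7 -> first land @7; rethrown@7 h=2 -> second land @9

Answer: 7 9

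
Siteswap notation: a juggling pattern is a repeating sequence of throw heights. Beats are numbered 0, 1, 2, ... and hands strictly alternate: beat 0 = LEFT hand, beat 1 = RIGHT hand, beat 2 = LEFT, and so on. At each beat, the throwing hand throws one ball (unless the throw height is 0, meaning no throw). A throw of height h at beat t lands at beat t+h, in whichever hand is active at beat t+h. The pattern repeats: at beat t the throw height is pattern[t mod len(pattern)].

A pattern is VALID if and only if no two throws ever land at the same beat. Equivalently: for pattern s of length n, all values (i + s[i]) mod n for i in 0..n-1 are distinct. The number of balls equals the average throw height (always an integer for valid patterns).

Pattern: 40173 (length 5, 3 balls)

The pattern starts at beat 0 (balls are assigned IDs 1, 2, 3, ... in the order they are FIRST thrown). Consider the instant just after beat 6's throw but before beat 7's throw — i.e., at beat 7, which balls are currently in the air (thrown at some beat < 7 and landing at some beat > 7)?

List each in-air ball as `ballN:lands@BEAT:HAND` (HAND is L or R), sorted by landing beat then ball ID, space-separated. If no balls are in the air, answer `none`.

Answer: ball3:lands@9:R ball2:lands@10:L

Derivation:
Beat 0 (L): throw ball1 h=4 -> lands@4:L; in-air after throw: [b1@4:L]
Beat 2 (L): throw ball2 h=1 -> lands@3:R; in-air after throw: [b2@3:R b1@4:L]
Beat 3 (R): throw ball2 h=7 -> lands@10:L; in-air after throw: [b1@4:L b2@10:L]
Beat 4 (L): throw ball1 h=3 -> lands@7:R; in-air after throw: [b1@7:R b2@10:L]
Beat 5 (R): throw ball3 h=4 -> lands@9:R; in-air after throw: [b1@7:R b3@9:R b2@10:L]
Beat 7 (R): throw ball1 h=1 -> lands@8:L; in-air after throw: [b1@8:L b3@9:R b2@10:L]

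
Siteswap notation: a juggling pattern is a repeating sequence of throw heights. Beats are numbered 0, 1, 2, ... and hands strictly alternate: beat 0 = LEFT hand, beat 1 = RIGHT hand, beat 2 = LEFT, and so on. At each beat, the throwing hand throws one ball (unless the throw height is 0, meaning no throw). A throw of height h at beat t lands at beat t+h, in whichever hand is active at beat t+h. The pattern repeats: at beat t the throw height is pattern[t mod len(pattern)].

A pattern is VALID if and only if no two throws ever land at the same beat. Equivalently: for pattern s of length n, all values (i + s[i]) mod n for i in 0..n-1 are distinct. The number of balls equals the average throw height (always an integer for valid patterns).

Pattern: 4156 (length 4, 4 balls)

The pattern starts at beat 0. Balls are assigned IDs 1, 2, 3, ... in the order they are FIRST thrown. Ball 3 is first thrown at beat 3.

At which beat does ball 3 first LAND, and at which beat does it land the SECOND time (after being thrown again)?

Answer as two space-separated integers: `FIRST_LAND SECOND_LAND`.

Answer: 9 10

Derivation:
Beat 0 (L): throw ball1 h=4 -> lands@4:L; in-air after throw: [b1@4:L]
Beat 1 (R): throw ball2 h=1 -> lands@2:L; in-air after throw: [b2@2:L b1@4:L]
Beat 2 (L): throw ball2 h=5 -> lands@7:R; in-air after throw: [b1@4:L b2@7:R]
Beat 3 (R): throw ball3 h=6 -> lands@9:R; in-air after throw: [b1@4:L b2@7:R b3@9:R]
Beat 4 (L): throw ball1 h=4 -> lands@8:L; in-air after throw: [b2@7:R b1@8:L b3@9:R]
Beat 5 (R): throw ball4 h=1 -> lands@6:L; in-air after throw: [b4@6:L b2@7:R b1@8:L b3@9:R]
Beat 6 (L): throw ball4 h=5 -> lands@11:R; in-air after throw: [b2@7:R b1@8:L b3@9:R b4@11:R]
Beat 7 (R): throw ball2 h=6 -> lands@13:R; in-air after throw: [b1@8:L b3@9:R b4@11:R b2@13:R]
Beat 8 (L): throw ball1 h=4 -> lands@12:L; in-air after throw: [b3@9:R b4@11:R b1@12:L b2@13:R]
Beat 9 (R): throw ball3 h=1 -> lands@10:L; in-air after throw: [b3@10:L b4@11:R b1@12:L b2@13:R]
Beat 10 (L): throw ball3 h=5 -> lands@15:R; in-air after throw: [b4@11:R b1@12:L b2@13:R b3@15:R]
Ball 3: thrown@3 h=6 -> first land @9; rethrown@9 h=1 -> second land @10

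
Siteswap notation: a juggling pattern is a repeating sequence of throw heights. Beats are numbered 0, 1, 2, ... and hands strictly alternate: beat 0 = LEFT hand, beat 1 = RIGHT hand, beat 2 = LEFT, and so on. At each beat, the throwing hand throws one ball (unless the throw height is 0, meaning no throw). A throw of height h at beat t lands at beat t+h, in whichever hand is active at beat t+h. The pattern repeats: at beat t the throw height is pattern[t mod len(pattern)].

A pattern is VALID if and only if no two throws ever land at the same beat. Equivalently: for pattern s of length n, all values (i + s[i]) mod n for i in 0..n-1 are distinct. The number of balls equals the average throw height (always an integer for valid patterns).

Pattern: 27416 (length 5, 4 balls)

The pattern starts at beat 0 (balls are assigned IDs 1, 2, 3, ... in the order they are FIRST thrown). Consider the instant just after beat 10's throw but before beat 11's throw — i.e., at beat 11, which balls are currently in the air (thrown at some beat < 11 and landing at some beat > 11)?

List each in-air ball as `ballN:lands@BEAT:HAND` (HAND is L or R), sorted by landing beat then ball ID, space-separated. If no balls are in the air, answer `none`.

Beat 0 (L): throw ball1 h=2 -> lands@2:L; in-air after throw: [b1@2:L]
Beat 1 (R): throw ball2 h=7 -> lands@8:L; in-air after throw: [b1@2:L b2@8:L]
Beat 2 (L): throw ball1 h=4 -> lands@6:L; in-air after throw: [b1@6:L b2@8:L]
Beat 3 (R): throw ball3 h=1 -> lands@4:L; in-air after throw: [b3@4:L b1@6:L b2@8:L]
Beat 4 (L): throw ball3 h=6 -> lands@10:L; in-air after throw: [b1@6:L b2@8:L b3@10:L]
Beat 5 (R): throw ball4 h=2 -> lands@7:R; in-air after throw: [b1@6:L b4@7:R b2@8:L b3@10:L]
Beat 6 (L): throw ball1 h=7 -> lands@13:R; in-air after throw: [b4@7:R b2@8:L b3@10:L b1@13:R]
Beat 7 (R): throw ball4 h=4 -> lands@11:R; in-air after throw: [b2@8:L b3@10:L b4@11:R b1@13:R]
Beat 8 (L): throw ball2 h=1 -> lands@9:R; in-air after throw: [b2@9:R b3@10:L b4@11:R b1@13:R]
Beat 9 (R): throw ball2 h=6 -> lands@15:R; in-air after throw: [b3@10:L b4@11:R b1@13:R b2@15:R]
Beat 10 (L): throw ball3 h=2 -> lands@12:L; in-air after throw: [b4@11:R b3@12:L b1@13:R b2@15:R]
Beat 11 (R): throw ball4 h=7 -> lands@18:L; in-air after throw: [b3@12:L b1@13:R b2@15:R b4@18:L]

Answer: ball3:lands@12:L ball1:lands@13:R ball2:lands@15:R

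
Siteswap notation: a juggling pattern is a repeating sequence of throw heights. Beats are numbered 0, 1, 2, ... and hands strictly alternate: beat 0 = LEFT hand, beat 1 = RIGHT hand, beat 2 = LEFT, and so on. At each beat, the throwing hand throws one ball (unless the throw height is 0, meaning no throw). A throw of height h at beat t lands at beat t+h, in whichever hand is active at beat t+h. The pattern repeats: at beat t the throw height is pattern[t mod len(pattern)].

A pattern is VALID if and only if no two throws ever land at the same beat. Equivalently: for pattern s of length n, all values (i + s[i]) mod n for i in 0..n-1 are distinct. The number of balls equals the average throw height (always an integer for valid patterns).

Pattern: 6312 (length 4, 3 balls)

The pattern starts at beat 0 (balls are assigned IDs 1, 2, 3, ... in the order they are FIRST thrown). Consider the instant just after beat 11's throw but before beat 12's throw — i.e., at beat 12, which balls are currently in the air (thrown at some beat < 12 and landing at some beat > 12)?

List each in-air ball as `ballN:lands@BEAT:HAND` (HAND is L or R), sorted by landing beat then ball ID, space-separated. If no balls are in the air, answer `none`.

Beat 0 (L): throw ball1 h=6 -> lands@6:L; in-air after throw: [b1@6:L]
Beat 1 (R): throw ball2 h=3 -> lands@4:L; in-air after throw: [b2@4:L b1@6:L]
Beat 2 (L): throw ball3 h=1 -> lands@3:R; in-air after throw: [b3@3:R b2@4:L b1@6:L]
Beat 3 (R): throw ball3 h=2 -> lands@5:R; in-air after throw: [b2@4:L b3@5:R b1@6:L]
Beat 4 (L): throw ball2 h=6 -> lands@10:L; in-air after throw: [b3@5:R b1@6:L b2@10:L]
Beat 5 (R): throw ball3 h=3 -> lands@8:L; in-air after throw: [b1@6:L b3@8:L b2@10:L]
Beat 6 (L): throw ball1 h=1 -> lands@7:R; in-air after throw: [b1@7:R b3@8:L b2@10:L]
Beat 7 (R): throw ball1 h=2 -> lands@9:R; in-air after throw: [b3@8:L b1@9:R b2@10:L]
Beat 8 (L): throw ball3 h=6 -> lands@14:L; in-air after throw: [b1@9:R b2@10:L b3@14:L]
Beat 9 (R): throw ball1 h=3 -> lands@12:L; in-air after throw: [b2@10:L b1@12:L b3@14:L]
Beat 10 (L): throw ball2 h=1 -> lands@11:R; in-air after throw: [b2@11:R b1@12:L b3@14:L]
Beat 11 (R): throw ball2 h=2 -> lands@13:R; in-air after throw: [b1@12:L b2@13:R b3@14:L]
Beat 12 (L): throw ball1 h=6 -> lands@18:L; in-air after throw: [b2@13:R b3@14:L b1@18:L]

Answer: ball2:lands@13:R ball3:lands@14:L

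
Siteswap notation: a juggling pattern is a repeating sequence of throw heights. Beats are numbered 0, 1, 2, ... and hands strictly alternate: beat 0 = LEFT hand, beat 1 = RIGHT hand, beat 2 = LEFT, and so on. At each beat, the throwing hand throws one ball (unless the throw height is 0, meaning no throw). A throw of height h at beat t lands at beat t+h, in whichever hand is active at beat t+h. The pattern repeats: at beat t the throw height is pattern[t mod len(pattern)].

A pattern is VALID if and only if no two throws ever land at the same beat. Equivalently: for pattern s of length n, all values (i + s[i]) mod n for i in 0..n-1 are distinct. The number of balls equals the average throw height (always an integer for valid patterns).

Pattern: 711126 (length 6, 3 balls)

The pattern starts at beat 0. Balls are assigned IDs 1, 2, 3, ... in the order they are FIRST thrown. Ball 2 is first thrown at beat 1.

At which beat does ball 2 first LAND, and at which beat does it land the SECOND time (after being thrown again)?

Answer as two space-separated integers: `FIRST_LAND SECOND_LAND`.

Beat 0 (L): throw ball1 h=7 -> lands@7:R; in-air after throw: [b1@7:R]
Beat 1 (R): throw ball2 h=1 -> lands@2:L; in-air after throw: [b2@2:L b1@7:R]
Beat 2 (L): throw ball2 h=1 -> lands@3:R; in-air after throw: [b2@3:R b1@7:R]
Beat 3 (R): throw ball2 h=1 -> lands@4:L; in-air after throw: [b2@4:L b1@7:R]
Ball 2: thrown@1 h=1 -> first land @2; rethrown@2 h=1 -> second land @3

Answer: 2 3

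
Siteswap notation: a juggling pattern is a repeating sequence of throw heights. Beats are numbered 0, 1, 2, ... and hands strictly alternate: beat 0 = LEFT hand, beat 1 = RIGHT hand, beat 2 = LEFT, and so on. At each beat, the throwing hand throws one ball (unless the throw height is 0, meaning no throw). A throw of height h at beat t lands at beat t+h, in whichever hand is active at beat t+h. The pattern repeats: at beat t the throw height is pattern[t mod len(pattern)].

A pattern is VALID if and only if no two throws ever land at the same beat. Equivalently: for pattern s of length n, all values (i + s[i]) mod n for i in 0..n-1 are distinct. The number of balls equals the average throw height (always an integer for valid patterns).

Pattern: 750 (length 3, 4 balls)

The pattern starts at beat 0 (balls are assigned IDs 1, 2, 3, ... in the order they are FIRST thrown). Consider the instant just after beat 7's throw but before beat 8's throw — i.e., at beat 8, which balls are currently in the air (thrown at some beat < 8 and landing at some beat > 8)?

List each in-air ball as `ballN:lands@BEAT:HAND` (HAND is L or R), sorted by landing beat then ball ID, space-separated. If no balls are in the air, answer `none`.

Beat 0 (L): throw ball1 h=7 -> lands@7:R; in-air after throw: [b1@7:R]
Beat 1 (R): throw ball2 h=5 -> lands@6:L; in-air after throw: [b2@6:L b1@7:R]
Beat 3 (R): throw ball3 h=7 -> lands@10:L; in-air after throw: [b2@6:L b1@7:R b3@10:L]
Beat 4 (L): throw ball4 h=5 -> lands@9:R; in-air after throw: [b2@6:L b1@7:R b4@9:R b3@10:L]
Beat 6 (L): throw ball2 h=7 -> lands@13:R; in-air after throw: [b1@7:R b4@9:R b3@10:L b2@13:R]
Beat 7 (R): throw ball1 h=5 -> lands@12:L; in-air after throw: [b4@9:R b3@10:L b1@12:L b2@13:R]

Answer: ball4:lands@9:R ball3:lands@10:L ball1:lands@12:L ball2:lands@13:R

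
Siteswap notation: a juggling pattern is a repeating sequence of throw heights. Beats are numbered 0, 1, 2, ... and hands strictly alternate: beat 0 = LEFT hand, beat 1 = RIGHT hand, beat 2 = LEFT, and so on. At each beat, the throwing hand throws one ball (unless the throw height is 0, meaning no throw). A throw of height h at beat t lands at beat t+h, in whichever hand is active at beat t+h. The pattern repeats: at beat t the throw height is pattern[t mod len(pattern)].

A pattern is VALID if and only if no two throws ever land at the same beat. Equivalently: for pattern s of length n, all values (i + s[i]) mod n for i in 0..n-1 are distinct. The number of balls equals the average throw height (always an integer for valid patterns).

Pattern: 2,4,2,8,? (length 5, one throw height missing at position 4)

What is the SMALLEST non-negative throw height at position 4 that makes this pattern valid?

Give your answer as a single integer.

Answer: 4

Derivation:
i=0: (0 + 2) mod 5 = 2
i=1: (1 + 4) mod 5 = 0
i=2: (2 + 2) mod 5 = 4
i=3: (3 + 8) mod 5 = 1
i=4: s[i]=? (unknown)
Known residues: [0, 1, 2, 4]; need a permutation of 0..4, so missing residue r = 3
Need (4 + s) mod 5 = 3; smallest s = (3 - 4) mod 5 = 4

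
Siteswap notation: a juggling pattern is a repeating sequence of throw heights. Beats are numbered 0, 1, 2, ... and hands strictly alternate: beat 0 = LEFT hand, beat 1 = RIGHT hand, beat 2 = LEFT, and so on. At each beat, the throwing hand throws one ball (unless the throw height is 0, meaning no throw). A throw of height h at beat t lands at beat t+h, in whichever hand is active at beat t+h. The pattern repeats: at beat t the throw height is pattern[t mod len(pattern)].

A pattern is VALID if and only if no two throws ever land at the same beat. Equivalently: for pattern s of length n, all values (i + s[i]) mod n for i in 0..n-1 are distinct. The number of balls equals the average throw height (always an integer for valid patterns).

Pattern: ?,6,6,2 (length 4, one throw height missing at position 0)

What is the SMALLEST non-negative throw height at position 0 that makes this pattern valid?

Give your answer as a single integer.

i=0: s[i]=? (unknown)
i=1: (1 + 6) mod 4 = 3
i=2: (2 + 6) mod 4 = 0
i=3: (3 + 2) mod 4 = 1
Known residues: [0, 1, 3]; need a permutation of 0..3, so missing residue r = 2
Need (0 + s) mod 4 = 2; smallest s = (2 - 0) mod 4 = 2

Answer: 2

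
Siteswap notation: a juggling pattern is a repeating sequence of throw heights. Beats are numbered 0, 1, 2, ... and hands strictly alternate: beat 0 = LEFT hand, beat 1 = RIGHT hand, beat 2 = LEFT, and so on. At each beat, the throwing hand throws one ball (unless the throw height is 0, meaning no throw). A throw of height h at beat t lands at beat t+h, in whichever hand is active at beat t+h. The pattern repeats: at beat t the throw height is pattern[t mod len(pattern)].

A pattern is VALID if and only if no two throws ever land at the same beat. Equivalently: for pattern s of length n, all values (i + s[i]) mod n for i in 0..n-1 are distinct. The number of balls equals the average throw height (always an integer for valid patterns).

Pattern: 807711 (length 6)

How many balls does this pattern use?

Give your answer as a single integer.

Answer: 4

Derivation:
Pattern = [8, 0, 7, 7, 1, 1], length n = 6
  position 0: throw height = 8, running sum = 8
  position 1: throw height = 0, running sum = 8
  position 2: throw height = 7, running sum = 15
  position 3: throw height = 7, running sum = 22
  position 4: throw height = 1, running sum = 23
  position 5: throw height = 1, running sum = 24
Total sum = 24; balls = sum / n = 24 / 6 = 4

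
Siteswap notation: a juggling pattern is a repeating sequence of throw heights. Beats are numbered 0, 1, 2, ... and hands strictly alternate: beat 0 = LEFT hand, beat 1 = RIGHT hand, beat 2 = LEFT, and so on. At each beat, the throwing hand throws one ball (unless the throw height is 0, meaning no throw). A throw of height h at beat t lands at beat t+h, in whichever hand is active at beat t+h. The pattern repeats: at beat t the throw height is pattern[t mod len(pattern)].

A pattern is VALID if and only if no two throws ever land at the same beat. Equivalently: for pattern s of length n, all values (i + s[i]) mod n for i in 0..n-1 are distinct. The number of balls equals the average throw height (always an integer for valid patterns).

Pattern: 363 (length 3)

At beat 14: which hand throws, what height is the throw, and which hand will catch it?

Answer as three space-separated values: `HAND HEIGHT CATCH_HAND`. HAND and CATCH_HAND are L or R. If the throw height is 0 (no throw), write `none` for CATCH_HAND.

Answer: L 3 R

Derivation:
Beat 14: 14 mod 2 = 0, so hand = L
Throw height = pattern[14 mod 3] = pattern[2] = 3
Lands at beat 14+3=17, 17 mod 2 = 1, so catch hand = R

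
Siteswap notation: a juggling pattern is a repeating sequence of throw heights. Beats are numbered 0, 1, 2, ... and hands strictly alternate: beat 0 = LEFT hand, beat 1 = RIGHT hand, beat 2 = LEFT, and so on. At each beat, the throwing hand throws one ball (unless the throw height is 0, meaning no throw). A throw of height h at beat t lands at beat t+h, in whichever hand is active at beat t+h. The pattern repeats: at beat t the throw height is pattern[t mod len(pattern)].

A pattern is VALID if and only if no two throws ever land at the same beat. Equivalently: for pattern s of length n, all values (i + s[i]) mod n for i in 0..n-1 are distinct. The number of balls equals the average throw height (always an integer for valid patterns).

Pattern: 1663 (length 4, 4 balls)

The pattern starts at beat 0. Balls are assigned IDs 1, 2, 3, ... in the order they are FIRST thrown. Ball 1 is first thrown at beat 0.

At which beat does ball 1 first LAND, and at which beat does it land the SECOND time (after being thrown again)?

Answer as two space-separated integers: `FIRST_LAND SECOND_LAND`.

Answer: 1 7

Derivation:
Beat 0 (L): throw ball1 h=1 -> lands@1:R; in-air after throw: [b1@1:R]
Beat 1 (R): throw ball1 h=6 -> lands@7:R; in-air after throw: [b1@7:R]
Beat 2 (L): throw ball2 h=6 -> lands@8:L; in-air after throw: [b1@7:R b2@8:L]
Beat 3 (R): throw ball3 h=3 -> lands@6:L; in-air after throw: [b3@6:L b1@7:R b2@8:L]
Beat 4 (L): throw ball4 h=1 -> lands@5:R; in-air after throw: [b4@5:R b3@6:L b1@7:R b2@8:L]
Beat 5 (R): throw ball4 h=6 -> lands@11:R; in-air after throw: [b3@6:L b1@7:R b2@8:L b4@11:R]
Beat 6 (L): throw ball3 h=6 -> lands@12:L; in-air after throw: [b1@7:R b2@8:L b4@11:R b3@12:L]
Beat 7 (R): throw ball1 h=3 -> lands@10:L; in-air after throw: [b2@8:L b1@10:L b4@11:R b3@12:L]
Ball 1: thrown@0 h=1 -> first land @1; rethrown@1 h=6 -> second land @7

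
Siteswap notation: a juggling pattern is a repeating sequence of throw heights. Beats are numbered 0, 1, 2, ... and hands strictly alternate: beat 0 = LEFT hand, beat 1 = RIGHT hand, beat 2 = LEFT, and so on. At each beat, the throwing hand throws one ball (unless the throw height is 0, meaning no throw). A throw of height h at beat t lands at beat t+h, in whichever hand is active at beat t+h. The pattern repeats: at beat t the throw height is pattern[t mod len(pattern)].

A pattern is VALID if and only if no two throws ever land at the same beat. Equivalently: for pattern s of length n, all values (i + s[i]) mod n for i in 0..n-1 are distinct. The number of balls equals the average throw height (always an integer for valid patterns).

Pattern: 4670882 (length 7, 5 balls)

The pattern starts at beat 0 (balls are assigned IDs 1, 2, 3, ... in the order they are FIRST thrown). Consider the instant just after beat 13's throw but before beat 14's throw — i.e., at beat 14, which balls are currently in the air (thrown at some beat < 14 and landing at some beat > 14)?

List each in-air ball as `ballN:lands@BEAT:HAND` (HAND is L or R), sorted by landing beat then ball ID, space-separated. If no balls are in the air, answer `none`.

Answer: ball4:lands@15:R ball3:lands@16:L ball2:lands@19:R ball1:lands@20:L

Derivation:
Beat 0 (L): throw ball1 h=4 -> lands@4:L; in-air after throw: [b1@4:L]
Beat 1 (R): throw ball2 h=6 -> lands@7:R; in-air after throw: [b1@4:L b2@7:R]
Beat 2 (L): throw ball3 h=7 -> lands@9:R; in-air after throw: [b1@4:L b2@7:R b3@9:R]
Beat 4 (L): throw ball1 h=8 -> lands@12:L; in-air after throw: [b2@7:R b3@9:R b1@12:L]
Beat 5 (R): throw ball4 h=8 -> lands@13:R; in-air after throw: [b2@7:R b3@9:R b1@12:L b4@13:R]
Beat 6 (L): throw ball5 h=2 -> lands@8:L; in-air after throw: [b2@7:R b5@8:L b3@9:R b1@12:L b4@13:R]
Beat 7 (R): throw ball2 h=4 -> lands@11:R; in-air after throw: [b5@8:L b3@9:R b2@11:R b1@12:L b4@13:R]
Beat 8 (L): throw ball5 h=6 -> lands@14:L; in-air after throw: [b3@9:R b2@11:R b1@12:L b4@13:R b5@14:L]
Beat 9 (R): throw ball3 h=7 -> lands@16:L; in-air after throw: [b2@11:R b1@12:L b4@13:R b5@14:L b3@16:L]
Beat 11 (R): throw ball2 h=8 -> lands@19:R; in-air after throw: [b1@12:L b4@13:R b5@14:L b3@16:L b2@19:R]
Beat 12 (L): throw ball1 h=8 -> lands@20:L; in-air after throw: [b4@13:R b5@14:L b3@16:L b2@19:R b1@20:L]
Beat 13 (R): throw ball4 h=2 -> lands@15:R; in-air after throw: [b5@14:L b4@15:R b3@16:L b2@19:R b1@20:L]
Beat 14 (L): throw ball5 h=4 -> lands@18:L; in-air after throw: [b4@15:R b3@16:L b5@18:L b2@19:R b1@20:L]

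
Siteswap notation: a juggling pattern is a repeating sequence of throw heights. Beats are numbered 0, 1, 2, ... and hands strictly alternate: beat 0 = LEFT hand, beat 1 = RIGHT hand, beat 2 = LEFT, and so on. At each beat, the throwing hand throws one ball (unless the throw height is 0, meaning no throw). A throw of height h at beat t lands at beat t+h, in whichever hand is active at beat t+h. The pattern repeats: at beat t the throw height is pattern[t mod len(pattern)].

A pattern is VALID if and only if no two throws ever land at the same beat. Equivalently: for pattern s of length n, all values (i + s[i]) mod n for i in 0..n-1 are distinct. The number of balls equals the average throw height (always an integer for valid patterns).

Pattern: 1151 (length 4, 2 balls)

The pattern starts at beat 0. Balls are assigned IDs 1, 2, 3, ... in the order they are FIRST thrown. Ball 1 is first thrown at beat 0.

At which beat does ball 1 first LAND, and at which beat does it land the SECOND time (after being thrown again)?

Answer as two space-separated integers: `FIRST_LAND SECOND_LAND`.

Beat 0 (L): throw ball1 h=1 -> lands@1:R; in-air after throw: [b1@1:R]
Beat 1 (R): throw ball1 h=1 -> lands@2:L; in-air after throw: [b1@2:L]
Beat 2 (L): throw ball1 h=5 -> lands@7:R; in-air after throw: [b1@7:R]
Ball 1: thrown@0 h=1 -> first land @1; rethrown@1 h=1 -> second land @2

Answer: 1 2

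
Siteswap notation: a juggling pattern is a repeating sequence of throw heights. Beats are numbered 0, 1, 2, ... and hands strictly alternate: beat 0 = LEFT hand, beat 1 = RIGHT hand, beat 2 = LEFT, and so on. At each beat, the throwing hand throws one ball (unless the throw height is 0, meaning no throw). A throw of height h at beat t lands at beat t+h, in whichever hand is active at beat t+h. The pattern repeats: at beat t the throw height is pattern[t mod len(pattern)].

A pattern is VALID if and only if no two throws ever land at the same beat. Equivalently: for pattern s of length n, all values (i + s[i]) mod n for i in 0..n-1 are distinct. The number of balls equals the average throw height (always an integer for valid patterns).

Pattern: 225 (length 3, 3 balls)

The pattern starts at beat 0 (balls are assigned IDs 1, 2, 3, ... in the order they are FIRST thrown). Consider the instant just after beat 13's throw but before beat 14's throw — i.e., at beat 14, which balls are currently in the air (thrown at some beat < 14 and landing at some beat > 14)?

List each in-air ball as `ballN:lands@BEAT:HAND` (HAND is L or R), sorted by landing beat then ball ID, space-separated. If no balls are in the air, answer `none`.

Answer: ball3:lands@15:R ball1:lands@16:L

Derivation:
Beat 0 (L): throw ball1 h=2 -> lands@2:L; in-air after throw: [b1@2:L]
Beat 1 (R): throw ball2 h=2 -> lands@3:R; in-air after throw: [b1@2:L b2@3:R]
Beat 2 (L): throw ball1 h=5 -> lands@7:R; in-air after throw: [b2@3:R b1@7:R]
Beat 3 (R): throw ball2 h=2 -> lands@5:R; in-air after throw: [b2@5:R b1@7:R]
Beat 4 (L): throw ball3 h=2 -> lands@6:L; in-air after throw: [b2@5:R b3@6:L b1@7:R]
Beat 5 (R): throw ball2 h=5 -> lands@10:L; in-air after throw: [b3@6:L b1@7:R b2@10:L]
Beat 6 (L): throw ball3 h=2 -> lands@8:L; in-air after throw: [b1@7:R b3@8:L b2@10:L]
Beat 7 (R): throw ball1 h=2 -> lands@9:R; in-air after throw: [b3@8:L b1@9:R b2@10:L]
Beat 8 (L): throw ball3 h=5 -> lands@13:R; in-air after throw: [b1@9:R b2@10:L b3@13:R]
Beat 9 (R): throw ball1 h=2 -> lands@11:R; in-air after throw: [b2@10:L b1@11:R b3@13:R]
Beat 10 (L): throw ball2 h=2 -> lands@12:L; in-air after throw: [b1@11:R b2@12:L b3@13:R]
Beat 11 (R): throw ball1 h=5 -> lands@16:L; in-air after throw: [b2@12:L b3@13:R b1@16:L]
Beat 12 (L): throw ball2 h=2 -> lands@14:L; in-air after throw: [b3@13:R b2@14:L b1@16:L]
Beat 13 (R): throw ball3 h=2 -> lands@15:R; in-air after throw: [b2@14:L b3@15:R b1@16:L]
Beat 14 (L): throw ball2 h=5 -> lands@19:R; in-air after throw: [b3@15:R b1@16:L b2@19:R]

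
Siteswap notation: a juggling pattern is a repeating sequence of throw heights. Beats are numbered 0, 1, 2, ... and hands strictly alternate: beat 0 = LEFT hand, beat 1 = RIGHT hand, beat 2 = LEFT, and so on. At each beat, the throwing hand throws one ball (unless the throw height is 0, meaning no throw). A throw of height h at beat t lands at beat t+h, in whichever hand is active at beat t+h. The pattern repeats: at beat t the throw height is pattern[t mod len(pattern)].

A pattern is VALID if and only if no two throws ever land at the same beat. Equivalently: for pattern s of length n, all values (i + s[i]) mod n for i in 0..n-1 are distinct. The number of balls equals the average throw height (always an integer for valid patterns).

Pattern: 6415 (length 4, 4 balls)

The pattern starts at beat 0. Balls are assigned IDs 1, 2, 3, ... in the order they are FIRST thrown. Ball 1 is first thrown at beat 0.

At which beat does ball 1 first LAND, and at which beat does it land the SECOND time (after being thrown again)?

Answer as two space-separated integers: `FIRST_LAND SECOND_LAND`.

Answer: 6 7

Derivation:
Beat 0 (L): throw ball1 h=6 -> lands@6:L; in-air after throw: [b1@6:L]
Beat 1 (R): throw ball2 h=4 -> lands@5:R; in-air after throw: [b2@5:R b1@6:L]
Beat 2 (L): throw ball3 h=1 -> lands@3:R; in-air after throw: [b3@3:R b2@5:R b1@6:L]
Beat 3 (R): throw ball3 h=5 -> lands@8:L; in-air after throw: [b2@5:R b1@6:L b3@8:L]
Beat 4 (L): throw ball4 h=6 -> lands@10:L; in-air after throw: [b2@5:R b1@6:L b3@8:L b4@10:L]
Beat 5 (R): throw ball2 h=4 -> lands@9:R; in-air after throw: [b1@6:L b3@8:L b2@9:R b4@10:L]
Beat 6 (L): throw ball1 h=1 -> lands@7:R; in-air after throw: [b1@7:R b3@8:L b2@9:R b4@10:L]
Beat 7 (R): throw ball1 h=5 -> lands@12:L; in-air after throw: [b3@8:L b2@9:R b4@10:L b1@12:L]
Ball 1: thrown@0 h=6 -> first land @6; rethrown@6 h=1 -> second land @7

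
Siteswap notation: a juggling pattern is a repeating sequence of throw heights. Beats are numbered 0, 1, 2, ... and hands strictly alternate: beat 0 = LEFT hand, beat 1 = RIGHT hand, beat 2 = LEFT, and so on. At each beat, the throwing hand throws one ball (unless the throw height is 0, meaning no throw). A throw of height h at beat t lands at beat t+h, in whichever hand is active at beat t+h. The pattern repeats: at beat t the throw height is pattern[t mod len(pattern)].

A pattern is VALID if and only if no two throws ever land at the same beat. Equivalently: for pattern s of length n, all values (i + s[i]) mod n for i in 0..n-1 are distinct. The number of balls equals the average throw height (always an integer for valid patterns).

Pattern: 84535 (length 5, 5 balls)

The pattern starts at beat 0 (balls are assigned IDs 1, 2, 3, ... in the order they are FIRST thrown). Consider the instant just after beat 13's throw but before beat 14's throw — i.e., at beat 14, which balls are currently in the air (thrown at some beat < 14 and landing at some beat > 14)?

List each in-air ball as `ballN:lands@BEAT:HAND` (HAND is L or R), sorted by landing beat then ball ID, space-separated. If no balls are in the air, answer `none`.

Answer: ball1:lands@15:R ball2:lands@16:L ball3:lands@17:R ball4:lands@18:L

Derivation:
Beat 0 (L): throw ball1 h=8 -> lands@8:L; in-air after throw: [b1@8:L]
Beat 1 (R): throw ball2 h=4 -> lands@5:R; in-air after throw: [b2@5:R b1@8:L]
Beat 2 (L): throw ball3 h=5 -> lands@7:R; in-air after throw: [b2@5:R b3@7:R b1@8:L]
Beat 3 (R): throw ball4 h=3 -> lands@6:L; in-air after throw: [b2@5:R b4@6:L b3@7:R b1@8:L]
Beat 4 (L): throw ball5 h=5 -> lands@9:R; in-air after throw: [b2@5:R b4@6:L b3@7:R b1@8:L b5@9:R]
Beat 5 (R): throw ball2 h=8 -> lands@13:R; in-air after throw: [b4@6:L b3@7:R b1@8:L b5@9:R b2@13:R]
Beat 6 (L): throw ball4 h=4 -> lands@10:L; in-air after throw: [b3@7:R b1@8:L b5@9:R b4@10:L b2@13:R]
Beat 7 (R): throw ball3 h=5 -> lands@12:L; in-air after throw: [b1@8:L b5@9:R b4@10:L b3@12:L b2@13:R]
Beat 8 (L): throw ball1 h=3 -> lands@11:R; in-air after throw: [b5@9:R b4@10:L b1@11:R b3@12:L b2@13:R]
Beat 9 (R): throw ball5 h=5 -> lands@14:L; in-air after throw: [b4@10:L b1@11:R b3@12:L b2@13:R b5@14:L]
Beat 10 (L): throw ball4 h=8 -> lands@18:L; in-air after throw: [b1@11:R b3@12:L b2@13:R b5@14:L b4@18:L]
Beat 11 (R): throw ball1 h=4 -> lands@15:R; in-air after throw: [b3@12:L b2@13:R b5@14:L b1@15:R b4@18:L]
Beat 12 (L): throw ball3 h=5 -> lands@17:R; in-air after throw: [b2@13:R b5@14:L b1@15:R b3@17:R b4@18:L]
Beat 13 (R): throw ball2 h=3 -> lands@16:L; in-air after throw: [b5@14:L b1@15:R b2@16:L b3@17:R b4@18:L]
Beat 14 (L): throw ball5 h=5 -> lands@19:R; in-air after throw: [b1@15:R b2@16:L b3@17:R b4@18:L b5@19:R]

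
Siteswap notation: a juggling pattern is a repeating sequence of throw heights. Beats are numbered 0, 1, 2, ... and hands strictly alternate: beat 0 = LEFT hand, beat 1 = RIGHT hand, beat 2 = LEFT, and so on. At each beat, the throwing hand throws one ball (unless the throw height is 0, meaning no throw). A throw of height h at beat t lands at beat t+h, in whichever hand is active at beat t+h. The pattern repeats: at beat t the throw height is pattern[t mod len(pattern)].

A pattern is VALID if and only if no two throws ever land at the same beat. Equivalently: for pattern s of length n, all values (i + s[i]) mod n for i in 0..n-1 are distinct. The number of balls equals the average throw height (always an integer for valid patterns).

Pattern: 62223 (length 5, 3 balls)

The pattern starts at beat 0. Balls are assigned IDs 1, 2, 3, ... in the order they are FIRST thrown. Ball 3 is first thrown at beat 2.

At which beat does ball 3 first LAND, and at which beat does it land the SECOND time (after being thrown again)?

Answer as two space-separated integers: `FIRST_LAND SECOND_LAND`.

Beat 0 (L): throw ball1 h=6 -> lands@6:L; in-air after throw: [b1@6:L]
Beat 1 (R): throw ball2 h=2 -> lands@3:R; in-air after throw: [b2@3:R b1@6:L]
Beat 2 (L): throw ball3 h=2 -> lands@4:L; in-air after throw: [b2@3:R b3@4:L b1@6:L]
Beat 3 (R): throw ball2 h=2 -> lands@5:R; in-air after throw: [b3@4:L b2@5:R b1@6:L]
Beat 4 (L): throw ball3 h=3 -> lands@7:R; in-air after throw: [b2@5:R b1@6:L b3@7:R]
Beat 5 (R): throw ball2 h=6 -> lands@11:R; in-air after throw: [b1@6:L b3@7:R b2@11:R]
Beat 6 (L): throw ball1 h=2 -> lands@8:L; in-air after throw: [b3@7:R b1@8:L b2@11:R]
Beat 7 (R): throw ball3 h=2 -> lands@9:R; in-air after throw: [b1@8:L b3@9:R b2@11:R]
Ball 3: thrown@2 h=2 -> first land @4; rethrown@4 h=3 -> second land @7

Answer: 4 7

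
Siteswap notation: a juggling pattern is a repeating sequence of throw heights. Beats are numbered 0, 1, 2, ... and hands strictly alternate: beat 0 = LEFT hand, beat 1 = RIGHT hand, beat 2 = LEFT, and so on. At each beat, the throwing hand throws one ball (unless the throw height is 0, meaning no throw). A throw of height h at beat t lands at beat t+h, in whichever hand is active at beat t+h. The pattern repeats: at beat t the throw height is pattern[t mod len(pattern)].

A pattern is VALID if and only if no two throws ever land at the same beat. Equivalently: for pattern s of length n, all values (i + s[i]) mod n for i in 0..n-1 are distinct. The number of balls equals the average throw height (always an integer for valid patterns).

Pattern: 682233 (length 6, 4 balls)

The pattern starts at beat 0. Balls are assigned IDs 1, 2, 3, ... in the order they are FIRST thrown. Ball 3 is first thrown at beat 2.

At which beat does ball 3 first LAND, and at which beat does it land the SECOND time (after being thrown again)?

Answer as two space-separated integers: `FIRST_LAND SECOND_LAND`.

Beat 0 (L): throw ball1 h=6 -> lands@6:L; in-air after throw: [b1@6:L]
Beat 1 (R): throw ball2 h=8 -> lands@9:R; in-air after throw: [b1@6:L b2@9:R]
Beat 2 (L): throw ball3 h=2 -> lands@4:L; in-air after throw: [b3@4:L b1@6:L b2@9:R]
Beat 3 (R): throw ball4 h=2 -> lands@5:R; in-air after throw: [b3@4:L b4@5:R b1@6:L b2@9:R]
Beat 4 (L): throw ball3 h=3 -> lands@7:R; in-air after throw: [b4@5:R b1@6:L b3@7:R b2@9:R]
Beat 5 (R): throw ball4 h=3 -> lands@8:L; in-air after throw: [b1@6:L b3@7:R b4@8:L b2@9:R]
Beat 6 (L): throw ball1 h=6 -> lands@12:L; in-air after throw: [b3@7:R b4@8:L b2@9:R b1@12:L]
Beat 7 (R): throw ball3 h=8 -> lands@15:R; in-air after throw: [b4@8:L b2@9:R b1@12:L b3@15:R]
Ball 3: thrown@2 h=2 -> first land @4; rethrown@4 h=3 -> second land @7

Answer: 4 7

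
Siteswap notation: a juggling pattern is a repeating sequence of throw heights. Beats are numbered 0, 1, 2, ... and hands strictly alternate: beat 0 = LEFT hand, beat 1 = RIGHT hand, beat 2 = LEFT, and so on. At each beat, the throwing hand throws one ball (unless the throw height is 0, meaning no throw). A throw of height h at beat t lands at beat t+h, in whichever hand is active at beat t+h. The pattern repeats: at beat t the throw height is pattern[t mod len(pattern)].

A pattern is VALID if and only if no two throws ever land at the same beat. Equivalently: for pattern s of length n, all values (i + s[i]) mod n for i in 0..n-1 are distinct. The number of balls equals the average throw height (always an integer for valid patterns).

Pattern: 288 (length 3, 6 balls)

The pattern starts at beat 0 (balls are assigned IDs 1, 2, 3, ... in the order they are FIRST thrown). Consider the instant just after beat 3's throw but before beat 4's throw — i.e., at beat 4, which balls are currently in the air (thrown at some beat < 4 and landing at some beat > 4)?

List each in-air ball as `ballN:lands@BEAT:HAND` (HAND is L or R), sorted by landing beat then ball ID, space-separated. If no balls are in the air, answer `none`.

Beat 0 (L): throw ball1 h=2 -> lands@2:L; in-air after throw: [b1@2:L]
Beat 1 (R): throw ball2 h=8 -> lands@9:R; in-air after throw: [b1@2:L b2@9:R]
Beat 2 (L): throw ball1 h=8 -> lands@10:L; in-air after throw: [b2@9:R b1@10:L]
Beat 3 (R): throw ball3 h=2 -> lands@5:R; in-air after throw: [b3@5:R b2@9:R b1@10:L]
Beat 4 (L): throw ball4 h=8 -> lands@12:L; in-air after throw: [b3@5:R b2@9:R b1@10:L b4@12:L]

Answer: ball3:lands@5:R ball2:lands@9:R ball1:lands@10:L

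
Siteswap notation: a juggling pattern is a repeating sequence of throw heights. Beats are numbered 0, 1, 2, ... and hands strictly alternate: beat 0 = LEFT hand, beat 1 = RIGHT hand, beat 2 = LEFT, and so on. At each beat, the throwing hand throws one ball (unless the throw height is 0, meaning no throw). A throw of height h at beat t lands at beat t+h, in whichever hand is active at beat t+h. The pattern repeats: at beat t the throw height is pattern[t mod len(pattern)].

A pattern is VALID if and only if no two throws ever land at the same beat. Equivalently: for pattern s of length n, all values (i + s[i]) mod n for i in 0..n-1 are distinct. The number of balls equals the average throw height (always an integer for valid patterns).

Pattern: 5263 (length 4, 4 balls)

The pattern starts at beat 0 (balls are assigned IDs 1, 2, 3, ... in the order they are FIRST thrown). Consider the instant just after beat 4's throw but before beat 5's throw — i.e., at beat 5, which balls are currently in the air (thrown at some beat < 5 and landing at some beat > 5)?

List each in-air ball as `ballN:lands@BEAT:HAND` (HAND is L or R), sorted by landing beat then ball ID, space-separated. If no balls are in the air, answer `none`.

Beat 0 (L): throw ball1 h=5 -> lands@5:R; in-air after throw: [b1@5:R]
Beat 1 (R): throw ball2 h=2 -> lands@3:R; in-air after throw: [b2@3:R b1@5:R]
Beat 2 (L): throw ball3 h=6 -> lands@8:L; in-air after throw: [b2@3:R b1@5:R b3@8:L]
Beat 3 (R): throw ball2 h=3 -> lands@6:L; in-air after throw: [b1@5:R b2@6:L b3@8:L]
Beat 4 (L): throw ball4 h=5 -> lands@9:R; in-air after throw: [b1@5:R b2@6:L b3@8:L b4@9:R]
Beat 5 (R): throw ball1 h=2 -> lands@7:R; in-air after throw: [b2@6:L b1@7:R b3@8:L b4@9:R]

Answer: ball2:lands@6:L ball3:lands@8:L ball4:lands@9:R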